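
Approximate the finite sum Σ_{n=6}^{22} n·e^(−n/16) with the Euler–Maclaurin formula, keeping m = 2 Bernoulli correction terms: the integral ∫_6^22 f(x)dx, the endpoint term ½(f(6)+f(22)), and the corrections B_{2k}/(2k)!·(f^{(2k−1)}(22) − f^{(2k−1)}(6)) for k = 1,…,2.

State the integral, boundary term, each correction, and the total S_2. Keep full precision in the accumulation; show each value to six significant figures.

S_2 ≈ 92.9988

The integral term ∫_6^22 x·e^(−x/16) dx = 88.1994.
Endpoint term: (f(6) + f(22))/2 = (4.12374 + 5.56247)/2 = 4.84310.
So far: 93.0425.
k=1: B_{2}/(2)! × [f^{(1)}(22) − f^{(1)}(6)] = 1/12 × (-0.0948148 − 0.429556) = -0.0436976.
Partial sum through k=1: 92.9988.
k=2: B_{4}/(4)! × [f^{(3)}(22) − f^{(3)}(6)] = −1/720 × (0.00160494 − 0.00704740) = 7.55897e-06.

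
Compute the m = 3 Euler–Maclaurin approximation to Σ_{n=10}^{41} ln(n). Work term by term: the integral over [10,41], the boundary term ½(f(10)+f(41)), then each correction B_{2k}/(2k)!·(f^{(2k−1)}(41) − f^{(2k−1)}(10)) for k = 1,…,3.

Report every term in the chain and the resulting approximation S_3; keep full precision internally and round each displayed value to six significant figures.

S_3 ≈ 101.232

Integral: ∫_10^41 ln(x) dx = 98.2306.
½[f(10) + f(41)] = ½[2.30259 + 3.71357] = 3.00808.
So far: 101.239.
Order-1 term: 1/12 · (0.0243902 − 0.100000) = -0.00630081.
Partial sum through k=1: 101.232.
Order-2 term: −1/720 · (2.90187e-05 − 0.00200000) = 2.73747e-06.
Partial sum through k=2: 101.232.
Order-3 term: 1/30240 · (2.07153e-07 − 0.000240000) = -7.92966e-09.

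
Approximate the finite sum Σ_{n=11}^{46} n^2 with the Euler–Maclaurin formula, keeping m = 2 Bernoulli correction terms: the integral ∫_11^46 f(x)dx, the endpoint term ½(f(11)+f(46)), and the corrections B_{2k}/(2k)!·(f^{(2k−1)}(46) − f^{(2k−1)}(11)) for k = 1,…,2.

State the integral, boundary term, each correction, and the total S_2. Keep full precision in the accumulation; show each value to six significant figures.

S_2 ≈ 33126.0

The integral term ∫_11^46 x^2 dx = 32001.7.
Boundary: ½(f(11) + f(46)) = ½(121.000 + 2116.00) = 1118.50.
So far: 33120.2.
k=1: B_{2}/(2)! × [f^{(1)}(46) − f^{(1)}(11)] = 1/12 × (92.0000 − 22.0000) = 5.83333.
Running total after k=1: 33126.0.
k=2: B_{4}/(4)! × [f^{(3)}(46) − f^{(3)}(11)] = −1/720 × (0.00000 − 0.00000) = 0.00000.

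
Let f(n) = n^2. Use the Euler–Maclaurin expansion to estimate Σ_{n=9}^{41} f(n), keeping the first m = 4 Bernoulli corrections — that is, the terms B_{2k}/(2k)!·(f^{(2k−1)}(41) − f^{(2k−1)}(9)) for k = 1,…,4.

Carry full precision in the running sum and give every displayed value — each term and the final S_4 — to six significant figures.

Integral: ∫_9^41 x^2 dx = 22730.7.
½[f(9) + f(41)] = ½[81.0000 + 1681.00] = 881.000.
So far: 23611.7.
Order-1 term: 1/12 · (82.0000 − 18.0000) = 5.33333.
After k=1: 23617.0.
Order-2 term: −1/720 · (0.00000 − 0.00000) = 0.00000.
After k=2: 23617.0.
Order-3 term: 1/30240 · (0.00000 − 0.00000) = 0.00000.
After k=3: 23617.0.
Order-4 term: −1/1209600 · (0.00000 − 0.00000) = 0.00000.

S_4 ≈ 23617.0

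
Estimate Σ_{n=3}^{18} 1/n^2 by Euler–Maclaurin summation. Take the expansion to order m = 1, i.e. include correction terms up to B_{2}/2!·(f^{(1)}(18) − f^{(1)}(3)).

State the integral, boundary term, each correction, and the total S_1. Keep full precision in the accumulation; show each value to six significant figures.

Integral: ∫_3^18 1/x^2 dx = 0.277778.
½[f(3) + f(18)] = ½[0.111111 + 0.00308642] = 0.0570988.
Running total after boundary: 0.334877.
k=1: B_{2}/(2)! × [f^{(1)}(18) − f^{(1)}(3)] = 1/12 × (-0.000342936 − (-0.0740741)) = 0.00614426.

S_1 ≈ 0.341021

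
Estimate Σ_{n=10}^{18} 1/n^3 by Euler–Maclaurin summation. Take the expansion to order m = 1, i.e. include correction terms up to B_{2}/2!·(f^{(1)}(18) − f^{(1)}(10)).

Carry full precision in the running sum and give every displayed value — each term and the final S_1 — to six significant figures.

∫_10^18 1/x^3 dx evaluates to 0.00345679.
½[f(10) + f(18)] = ½[0.00100000 + 0.000171468] = 0.000585734.
Running total after boundary: 0.00404252.
k=1: B_{2}/(2)! × [f^{(1)}(18) − f^{(1)}(10)] = 1/12 × (-2.85780e-05 − (-0.000300000)) = 2.26185e-05.

S_1 ≈ 0.00406514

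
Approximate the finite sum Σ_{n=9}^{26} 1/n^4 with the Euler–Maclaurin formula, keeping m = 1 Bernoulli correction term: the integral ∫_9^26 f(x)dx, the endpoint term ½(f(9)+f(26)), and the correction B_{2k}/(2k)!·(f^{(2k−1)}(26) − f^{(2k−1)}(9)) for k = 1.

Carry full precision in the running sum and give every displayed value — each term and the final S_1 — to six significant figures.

Integral: ∫_9^26 1/x^4 dx = 0.000438282.
Endpoint term: (f(9) + f(26))/2 = (0.000152416 + 2.18830e-06)/2 = 7.73020e-05.
Integral + boundary = 0.000515584.
Correction k=1: B_{2}/2! · (f^{(1)}(26) − f^{(1)}(9)) = 1/12 · (-3.36661e-07 − (-6.77404e-05)) = 5.61697e-06.

S_1 ≈ 0.000521201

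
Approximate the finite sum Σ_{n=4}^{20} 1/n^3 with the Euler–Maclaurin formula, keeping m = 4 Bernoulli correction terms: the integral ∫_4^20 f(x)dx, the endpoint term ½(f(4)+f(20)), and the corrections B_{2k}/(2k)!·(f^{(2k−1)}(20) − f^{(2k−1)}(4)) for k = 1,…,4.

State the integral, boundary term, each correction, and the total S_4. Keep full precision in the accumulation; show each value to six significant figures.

∫_4^20 1/x^3 dx evaluates to 0.0300000.
Boundary: ½(f(4) + f(20)) = ½(0.0156250 + 0.000125000) = 0.00787500.
Integral + boundary = 0.0378750.
k=1: B_{2}/(2)! × [f^{(1)}(20) − f^{(1)}(4)] = 1/12 × (-1.87500e-05 − (-0.0117188)) = 0.000975000.
Running total after k=1: 0.0388500.
k=2: B_{4}/(4)! × [f^{(3)}(20) − f^{(3)}(4)] = −1/720 × (-9.37500e-07 − (-0.0146484)) = -2.03437e-05.
Running total after k=2: 0.0388297.
k=3: B_{6}/(6)! × [f^{(5)}(20) − f^{(5)}(4)] = 1/30240 × (-9.84375e-08 − (-0.0384521)) = 1.27156e-06.
Running total after k=3: 0.0388309.
k=4: B_{8}/(8)! × [f^{(7)}(20) − f^{(7)}(4)] = −1/1209600 × (-1.77188e-08 − (-0.173035)) = -1.43051e-07.

S_4 ≈ 0.0388308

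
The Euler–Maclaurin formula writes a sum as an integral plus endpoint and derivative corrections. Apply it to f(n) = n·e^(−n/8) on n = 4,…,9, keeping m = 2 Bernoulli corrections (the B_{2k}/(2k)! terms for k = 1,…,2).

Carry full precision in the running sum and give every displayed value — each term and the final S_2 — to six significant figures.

S_2 ≈ 16.7196

The integral term ∫_4^9 x·e^(−x/8) dx = 14.0742.
Boundary: ½(f(4) + f(9)) = ½(2.42612 + 2.92187) = 2.67400.
So far: 16.7482.
Order-1 term: 1/12 · (-0.0405816 − 0.303265) = -0.0286539.
Running total after k=1: 16.7196.
Order-2 term: −1/720 · (0.00951130 − 0.0236926) = 1.96963e-05.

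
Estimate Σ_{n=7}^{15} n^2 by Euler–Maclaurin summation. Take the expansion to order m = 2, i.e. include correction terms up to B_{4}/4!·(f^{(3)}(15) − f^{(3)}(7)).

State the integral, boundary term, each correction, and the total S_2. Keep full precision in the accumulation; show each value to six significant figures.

S_2 ≈ 1149.00

Integral: ∫_7^15 x^2 dx = 1010.67.
Boundary: ½(f(7) + f(15)) = ½(49.0000 + 225.000) = 137.000.
Running total after boundary: 1147.67.
Correction k=1: B_{2}/2! · (f^{(1)}(15) − f^{(1)}(7)) = 1/12 · (30.0000 − 14.0000) = 1.33333.
After k=1: 1149.00.
Correction k=2: B_{4}/4! · (f^{(3)}(15) − f^{(3)}(7)) = −1/720 · (0.00000 − 0.00000) = 0.00000.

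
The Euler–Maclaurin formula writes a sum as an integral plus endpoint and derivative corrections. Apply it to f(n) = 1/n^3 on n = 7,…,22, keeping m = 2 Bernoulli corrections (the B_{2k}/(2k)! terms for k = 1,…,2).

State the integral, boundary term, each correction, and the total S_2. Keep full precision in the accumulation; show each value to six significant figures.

S_2 ≈ 0.0107781

The integral term ∫_7^22 1/x^3 dx = 0.00917102.
Endpoint term: (f(7) + f(22))/2 = (0.00291545 + 9.39144e-05)/2 = 0.00150468.
Running total after boundary: 0.0106757.
Correction k=1: B_{2}/2! · (f^{(1)}(22) − f^{(1)}(7)) = 1/12 · (-1.28065e-05 − (-0.00124948)) = 0.000103056.
After k=1: 0.0107788.
Correction k=2: B_{4}/4! · (f^{(3)}(22) − f^{(3)}(7)) = −1/720 · (-5.29194e-07 − (-0.000509992)) = -7.07587e-07.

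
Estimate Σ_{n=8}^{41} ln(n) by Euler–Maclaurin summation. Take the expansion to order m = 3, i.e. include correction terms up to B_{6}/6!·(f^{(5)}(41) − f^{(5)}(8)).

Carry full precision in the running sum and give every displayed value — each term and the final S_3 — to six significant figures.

The integral term ∫_8^41 ln(x) dx = 102.621.
Boundary: ½(f(8) + f(41)) = ½(2.07944 + 3.71357) = 2.89651.
So far: 105.517.
k=1: B_{2}/(2)! × [f^{(1)}(41) − f^{(1)}(8)] = 1/12 × (0.0243902 − 0.125000) = -0.00838415.
After k=1: 105.509.
k=2: B_{4}/(4)! × [f^{(3)}(41) − f^{(3)}(8)] = −1/720 × (2.90187e-05 − 0.00390625) = 5.38504e-06.
After k=2: 105.509.
k=3: B_{6}/(6)! × [f^{(5)}(41) − f^{(5)}(8)] = 1/30240 × (2.07153e-07 − 0.000732422) = -2.42134e-08.

S_3 ≈ 105.509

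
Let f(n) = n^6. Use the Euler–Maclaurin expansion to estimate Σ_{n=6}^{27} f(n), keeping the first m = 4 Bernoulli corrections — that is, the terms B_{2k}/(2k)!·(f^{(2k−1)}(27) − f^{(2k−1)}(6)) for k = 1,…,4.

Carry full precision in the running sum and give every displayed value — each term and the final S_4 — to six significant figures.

S_4 ≈ 1.69520e+09

Integral: ∫_6^27 x^6 dx = 1.49430e+09.
Boundary: ½(f(6) + f(27)) = ½(46656.0 + 3.87420e+08) = 1.93734e+08.
Running total after boundary: 1.68803e+09.
k=1: B_{2}/(2)! × [f^{(1)}(27) − f^{(1)}(6)] = 1/12 × (8.60934e+07 − 46656.0) = 7.17057e+06.
Partial sum through k=1: 1.69520e+09.
k=2: B_{4}/(4)! × [f^{(3)}(27) − f^{(3)}(6)] = −1/720 × (2.36196e+06 − 25920.0) = -3244.50.
Partial sum through k=2: 1.69520e+09.
k=3: B_{6}/(6)! × [f^{(5)}(27) − f^{(5)}(6)] = 1/30240 × (19440.0 − 4320.00) = 0.500000.
Partial sum through k=3: 1.69520e+09.
k=4: B_{8}/(8)! × [f^{(7)}(27) − f^{(7)}(6)] = −1/1209600 × (0.00000 − 0.00000) = 0.00000.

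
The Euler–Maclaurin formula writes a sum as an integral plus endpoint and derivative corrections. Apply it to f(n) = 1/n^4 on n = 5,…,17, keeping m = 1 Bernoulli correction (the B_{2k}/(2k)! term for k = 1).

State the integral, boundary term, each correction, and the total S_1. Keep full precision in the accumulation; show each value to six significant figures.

The integral term ∫_5^17 1/x^4 dx = 0.00259882.
Boundary: ½(f(5) + f(17)) = ½(0.00160000 + 1.19730e-05) = 0.000805987.
So far: 0.00340481.
Correction k=1: B_{2}/2! · (f^{(1)}(17) − f^{(1)}(5)) = 1/12 · (-2.81719e-06 − (-0.00128000)) = 0.000106432.

S_1 ≈ 0.00351124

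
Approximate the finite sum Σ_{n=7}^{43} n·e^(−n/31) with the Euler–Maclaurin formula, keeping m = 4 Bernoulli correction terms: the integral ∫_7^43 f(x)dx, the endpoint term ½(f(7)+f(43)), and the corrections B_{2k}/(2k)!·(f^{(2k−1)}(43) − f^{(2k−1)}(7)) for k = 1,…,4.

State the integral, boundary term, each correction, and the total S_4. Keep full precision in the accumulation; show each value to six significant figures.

∫_7^43 x·e^(−x/31) dx evaluates to 366.854.
Boundary: ½(f(7) + f(43)) = ½(5.58511 + 10.7414) = 8.16324.
So far: 375.017.
k=1: B_{2}/(2)! × [f^{(1)}(43) − f^{(1)}(7)] = 1/12 × (-0.0966966 − 0.617708) = -0.0595337.
Partial sum through k=1: 374.958.
k=2: B_{4}/(4)! × [f^{(3)}(43) − f^{(3)}(7)] = −1/720 × (0.000419253 − 0.00230328) = 2.61670e-06.
Partial sum through k=2: 374.958.
k=3: B_{6}/(6)! × [f^{(5)}(43) − f^{(5)}(7)] = 1/30240 × (9.77240e-07 − 4.12465e-06) = -1.04081e-10.
Partial sum through k=3: 374.958.
k=4: B_{8}/(8)! × [f^{(7)}(43) − f^{(7)}(7)] = −1/1209600 × (1.57982e-09 − 6.09005e-09) = 3.72869e-15.

S_4 ≈ 374.958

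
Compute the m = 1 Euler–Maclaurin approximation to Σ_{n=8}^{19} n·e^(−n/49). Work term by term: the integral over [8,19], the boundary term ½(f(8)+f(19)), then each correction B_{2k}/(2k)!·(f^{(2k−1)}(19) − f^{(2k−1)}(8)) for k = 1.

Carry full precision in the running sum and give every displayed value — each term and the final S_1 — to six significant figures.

Integral: ∫_8^19 x·e^(−x/49) dx = 111.255.
Boundary: ½(f(8) + f(19)) = ½(6.79493 + 12.8930) = 9.84396.
So far: 121.099.
k=1: B_{2}/(2)! × [f^{(1)}(19) − f^{(1)}(8)] = 1/12 × (0.415456 − 0.710694) = -0.0246031.

S_1 ≈ 121.075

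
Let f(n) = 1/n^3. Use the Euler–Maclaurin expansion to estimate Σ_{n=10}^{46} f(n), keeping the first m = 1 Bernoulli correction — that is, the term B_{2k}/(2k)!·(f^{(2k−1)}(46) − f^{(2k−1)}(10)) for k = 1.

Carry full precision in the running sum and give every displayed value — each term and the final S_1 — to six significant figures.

S_1 ≈ 0.00529379

∫_10^46 1/x^3 dx evaluates to 0.00476371.
½[f(10) + f(46)] = ½[0.00100000 + 1.02737e-05] = 0.000505137.
So far: 0.00526884.
Order-1 term: 1/12 · (-6.70023e-07 − (-0.000300000)) = 2.49442e-05.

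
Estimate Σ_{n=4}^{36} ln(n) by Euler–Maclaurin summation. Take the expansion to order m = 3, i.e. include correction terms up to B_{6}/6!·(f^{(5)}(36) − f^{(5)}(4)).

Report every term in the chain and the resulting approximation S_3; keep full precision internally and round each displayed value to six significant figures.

Integral: ∫_4^36 ln(x) dx = 91.4615.
Boundary: ½(f(4) + f(36)) = ½(1.38629 + 3.58352) = 2.48491.
So far: 93.9464.
k=1: B_{2}/(2)! × [f^{(1)}(36) − f^{(1)}(4)] = 1/12 × (0.0277778 − 0.250000) = -0.0185185.
Partial sum through k=1: 93.9279.
k=2: B_{4}/(4)! × [f^{(3)}(36) − f^{(3)}(4)] = −1/720 × (4.28669e-05 − 0.0312500) = 4.33432e-05.
Partial sum through k=2: 93.9279.
k=3: B_{6}/(6)! × [f^{(5)}(36) − f^{(5)}(4)] = 1/30240 × (3.96916e-07 − 0.0234375) = -7.75036e-07.

S_3 ≈ 93.9279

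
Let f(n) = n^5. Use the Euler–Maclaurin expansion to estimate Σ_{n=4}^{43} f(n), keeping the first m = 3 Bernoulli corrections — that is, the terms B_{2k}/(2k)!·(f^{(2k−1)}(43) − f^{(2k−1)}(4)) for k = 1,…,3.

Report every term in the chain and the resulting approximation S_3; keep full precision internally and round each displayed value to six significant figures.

S_3 ≈ 1.12849e+09

The integral term ∫_4^43 x^5 dx = 1.05356e+09.
Endpoint term: (f(4) + f(43))/2 = (1024.00 + 1.47008e+08)/2 = 7.35047e+07.
Integral + boundary = 1.12706e+09.
k=1: B_{2}/(2)! × [f^{(1)}(43) − f^{(1)}(4)] = 1/12 × (1.70940e+07 − 1280.00) = 1.42439e+06.
After k=1: 1.12849e+09.
k=2: B_{4}/(4)! × [f^{(3)}(43) − f^{(3)}(4)] = −1/720 × (110940 − 960.000) = -152.750.
After k=2: 1.12849e+09.
k=3: B_{6}/(6)! × [f^{(5)}(43) − f^{(5)}(4)] = 1/30240 × (120.000 − 120.000) = 0.00000.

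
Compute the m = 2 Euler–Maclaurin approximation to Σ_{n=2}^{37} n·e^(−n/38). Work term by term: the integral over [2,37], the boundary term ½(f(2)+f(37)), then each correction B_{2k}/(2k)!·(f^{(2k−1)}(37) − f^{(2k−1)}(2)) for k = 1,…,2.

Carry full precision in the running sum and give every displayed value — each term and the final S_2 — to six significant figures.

S_2 ≈ 373.517

∫_2^37 x·e^(−x/38) dx evaluates to 365.655.
½[f(2) + f(37)] = ½[1.89746 + 13.9745] = 7.93598.
Integral + boundary = 373.591.
Order-1 term: 1/12 · (0.00993918 − 0.898796) = -0.0740714.
Partial sum through k=1: 373.517.
Order-2 term: −1/720 · (0.000529998 − 0.00193646) = 1.95343e-06.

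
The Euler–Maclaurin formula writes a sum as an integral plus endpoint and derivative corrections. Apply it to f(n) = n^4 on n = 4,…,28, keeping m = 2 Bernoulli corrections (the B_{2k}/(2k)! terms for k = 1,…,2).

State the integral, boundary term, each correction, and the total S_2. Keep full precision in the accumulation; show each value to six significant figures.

S_2 ≈ 3.75662e+06

∫_4^28 x^4 dx evaluates to 3.44187e+06.
Boundary: ½(f(4) + f(28)) = ½(256.000 + 614656) = 307456.
So far: 3.74932e+06.
k=1: B_{2}/(2)! × [f^{(1)}(28) − f^{(1)}(4)] = 1/12 × (87808.0 − 256.000) = 7296.00.
After k=1: 3.75662e+06.
k=2: B_{4}/(4)! × [f^{(3)}(28) − f^{(3)}(4)] = −1/720 × (672.000 − 96.0000) = -0.800000.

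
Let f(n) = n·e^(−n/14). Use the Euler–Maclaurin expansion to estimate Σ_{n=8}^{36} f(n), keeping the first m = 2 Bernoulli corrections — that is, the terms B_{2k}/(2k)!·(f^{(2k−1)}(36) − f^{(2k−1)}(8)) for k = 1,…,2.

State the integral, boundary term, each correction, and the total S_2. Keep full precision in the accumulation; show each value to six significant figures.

S_2 ≈ 124.039

Integral: ∫_8^36 x·e^(−x/14) dx = 120.435.
Boundary: ½(f(8) + f(36)) = ½(4.51774 + 2.75135) = 3.63455.
Running total after boundary: 124.069.
Correction k=1: B_{2}/2! · (f^{(1)}(36) − f^{(1)}(8)) = 1/12 · (-0.120098 − 0.242022) = -0.0301767.
After k=1: 124.039.
Correction k=2: B_{4}/4! · (f^{(3)}(36) − f^{(3)}(8)) = −1/720 · (0.000167113 − 0.00699724) = 9.48628e-06.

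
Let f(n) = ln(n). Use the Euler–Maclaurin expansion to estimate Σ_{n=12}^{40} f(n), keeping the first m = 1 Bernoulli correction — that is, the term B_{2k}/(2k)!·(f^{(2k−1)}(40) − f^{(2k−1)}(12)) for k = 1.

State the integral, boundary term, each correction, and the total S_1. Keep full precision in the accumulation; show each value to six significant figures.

S_1 ≈ 92.8183

The integral term ∫_12^40 ln(x) dx = 89.7363.
Endpoint term: (f(12) + f(40))/2 = (2.48491 + 3.68888)/2 = 3.08689.
So far: 92.8232.
k=1: B_{2}/(2)! × [f^{(1)}(40) − f^{(1)}(12)] = 1/12 × (0.0250000 − 0.0833333) = -0.00486111.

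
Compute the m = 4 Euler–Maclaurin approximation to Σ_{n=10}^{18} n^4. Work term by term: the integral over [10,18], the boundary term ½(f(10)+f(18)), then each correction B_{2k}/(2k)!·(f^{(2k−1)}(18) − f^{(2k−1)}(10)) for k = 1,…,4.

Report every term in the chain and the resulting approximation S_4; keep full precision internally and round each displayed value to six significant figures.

S_4 ≈ 417012

∫_10^18 x^4 dx evaluates to 357914.
½[f(10) + f(18)] = ½[10000.0 + 104976] = 57488.0.
Integral + boundary = 415402.
Correction k=1: B_{2}/2! · (f^{(1)}(18) − f^{(1)}(10)) = 1/12 · (23328.0 − 4000.00) = 1610.67.
After k=1: 417012.
Correction k=2: B_{4}/4! · (f^{(3)}(18) − f^{(3)}(10)) = −1/720 · (432.000 − 240.000) = -0.266667.
After k=2: 417012.
Correction k=3: B_{6}/6! · (f^{(5)}(18) − f^{(5)}(10)) = 1/30240 · (0.00000 − 0.00000) = 0.00000.
After k=3: 417012.
Correction k=4: B_{8}/8! · (f^{(7)}(18) − f^{(7)}(10)) = −1/1209600 · (0.00000 − 0.00000) = 0.00000.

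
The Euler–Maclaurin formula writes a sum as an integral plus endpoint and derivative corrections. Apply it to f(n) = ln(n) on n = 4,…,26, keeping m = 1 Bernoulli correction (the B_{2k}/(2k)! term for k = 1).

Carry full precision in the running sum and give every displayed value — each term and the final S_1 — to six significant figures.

∫_4^26 ln(x) dx evaluates to 57.1653.
½[f(4) + f(26)] = ½[1.38629 + 3.25810] = 2.32220.
So far: 59.4875.
k=1: B_{2}/(2)! × [f^{(1)}(26) − f^{(1)}(4)] = 1/12 × (0.0384615 − 0.250000) = -0.0176282.

S_1 ≈ 59.4699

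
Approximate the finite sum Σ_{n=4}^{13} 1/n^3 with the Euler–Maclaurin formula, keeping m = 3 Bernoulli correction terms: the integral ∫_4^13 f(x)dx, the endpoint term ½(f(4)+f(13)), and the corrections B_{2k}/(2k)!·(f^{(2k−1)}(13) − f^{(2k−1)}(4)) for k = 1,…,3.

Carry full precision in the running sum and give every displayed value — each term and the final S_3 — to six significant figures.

∫_4^13 1/x^3 dx evaluates to 0.0282914.
Boundary: ½(f(4) + f(13)) = ½(0.0156250 + 0.000455166) = 0.00804008.
Running total after boundary: 0.0363315.
Correction k=1: B_{2}/2! · (f^{(1)}(13) − f^{(1)}(4)) = 1/12 · (-0.000105038 − (-0.0117188)) = 0.000967809.
Partial sum through k=1: 0.0372993.
Correction k=2: B_{4}/4! · (f^{(3)}(13) − f^{(3)}(4)) = −1/720 · (-1.24306e-05 − (-0.0146484)) = -2.03278e-05.
Partial sum through k=2: 0.0372790.
Correction k=3: B_{6}/6! · (f^{(5)}(13) − f^{(5)}(4)) = 1/30240 · (-3.08925e-06 − (-0.0384521)) = 1.27146e-06.

S_3 ≈ 0.0372803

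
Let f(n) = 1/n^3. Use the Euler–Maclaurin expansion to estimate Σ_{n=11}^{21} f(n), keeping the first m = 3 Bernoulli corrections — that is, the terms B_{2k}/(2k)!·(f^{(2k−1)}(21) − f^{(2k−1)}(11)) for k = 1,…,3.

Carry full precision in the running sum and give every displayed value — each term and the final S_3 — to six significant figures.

S_3 ≈ 0.00344384

The integral term ∫_11^21 1/x^3 dx = 0.00299844.
Boundary: ½(f(11) + f(21)) = ½(0.000751315 + 0.000107980) = 0.000429647.
Integral + boundary = 0.00342809.
Correction k=1: B_{2}/2! · (f^{(1)}(21) − f^{(1)}(11)) = 1/12 · (-1.54257e-05 − (-0.000204904)) = 1.57899e-05.
Running total after k=1: 0.00344388.
Correction k=2: B_{4}/4! · (f^{(3)}(21) − f^{(3)}(11)) = −1/720 · (-6.99577e-07 − (-3.38684e-05)) = -4.60679e-08.
Running total after k=2: 0.00344384.
Correction k=3: B_{6}/6! · (f^{(5)}(21) − f^{(5)}(11)) = 1/30240 · (-6.66264e-08 − (-1.17560e-05)) = 3.86553e-10.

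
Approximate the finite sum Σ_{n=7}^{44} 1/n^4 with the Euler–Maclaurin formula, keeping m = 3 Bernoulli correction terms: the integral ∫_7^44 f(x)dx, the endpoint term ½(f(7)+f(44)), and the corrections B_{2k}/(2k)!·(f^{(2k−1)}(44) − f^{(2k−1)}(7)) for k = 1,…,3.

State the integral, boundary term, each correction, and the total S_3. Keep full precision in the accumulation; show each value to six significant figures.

S_3 ≈ 0.00119592

∫_7^44 1/x^4 dx evaluates to 0.000967904.
½[f(7) + f(44)] = ½[0.000416493 + 2.66802e-07] = 0.000208380.
Running total after boundary: 0.00117628.
Correction k=1: B_{2}/2! · (f^{(1)}(44) − f^{(1)}(7)) = 1/12 · (-2.42547e-08 − (-0.000237996)) = 1.98310e-05.
Running total after k=1: 0.00119612.
Correction k=2: B_{4}/4! · (f^{(3)}(44) − f^{(3)}(7)) = −1/720 · (-3.75848e-10 − (-0.000145712)) = -2.02377e-07.
Running total after k=2: 0.00119591.
Correction k=3: B_{6}/6! · (f^{(5)}(44) − f^{(5)}(7)) = 1/30240 · (-1.08716e-11 − (-0.000166528)) = 5.50687e-09.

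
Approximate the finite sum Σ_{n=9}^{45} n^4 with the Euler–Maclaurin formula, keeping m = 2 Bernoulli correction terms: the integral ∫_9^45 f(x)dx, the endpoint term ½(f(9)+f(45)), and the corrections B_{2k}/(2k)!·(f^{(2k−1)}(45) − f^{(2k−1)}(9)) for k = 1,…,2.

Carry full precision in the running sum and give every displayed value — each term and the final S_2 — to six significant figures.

Integral: ∫_9^45 x^4 dx = 3.68938e+07.
½[f(9) + f(45)] = ½[6561.00 + 4.10062e+06] = 2.05359e+06.
So far: 3.89474e+07.
Order-1 term: 1/12 · (364500 − 2916.00) = 30132.0.
Running total after k=1: 3.89775e+07.
Order-2 term: −1/720 · (1080.00 − 216.000) = -1.20000.

S_2 ≈ 3.89775e+07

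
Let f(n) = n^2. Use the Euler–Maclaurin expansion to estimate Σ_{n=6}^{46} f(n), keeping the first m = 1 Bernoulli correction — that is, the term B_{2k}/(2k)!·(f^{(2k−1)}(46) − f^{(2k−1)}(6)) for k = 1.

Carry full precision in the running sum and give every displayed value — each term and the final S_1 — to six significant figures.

S_1 ≈ 33456.0

Integral: ∫_6^46 x^2 dx = 32373.3.
Boundary: ½(f(6) + f(46)) = ½(36.0000 + 2116.00) = 1076.00.
Integral + boundary = 33449.3.
k=1: B_{2}/(2)! × [f^{(1)}(46) − f^{(1)}(6)] = 1/12 × (92.0000 − 12.0000) = 6.66667.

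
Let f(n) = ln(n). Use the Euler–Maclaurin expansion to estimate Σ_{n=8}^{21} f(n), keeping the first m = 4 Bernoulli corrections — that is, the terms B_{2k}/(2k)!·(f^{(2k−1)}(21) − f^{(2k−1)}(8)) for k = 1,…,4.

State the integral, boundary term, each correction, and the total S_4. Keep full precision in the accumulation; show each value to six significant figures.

S_4 ≈ 36.8550

∫_8^21 ln(x) dx evaluates to 34.2994.
½[f(8) + f(21)] = ½[2.07944 + 3.04452] = 2.56198.
Running total after boundary: 36.8614.
k=1: B_{2}/(2)! × [f^{(1)}(21) − f^{(1)}(8)] = 1/12 × (0.0476190 − 0.125000) = -0.00644841.
Partial sum through k=1: 36.8550.
k=2: B_{4}/(4)! × [f^{(3)}(21) − f^{(3)}(8)] = −1/720 × (0.000215959 − 0.00390625) = 5.12540e-06.
Partial sum through k=2: 36.8550.
k=3: B_{6}/(6)! × [f^{(5)}(21) − f^{(5)}(8)] = 1/30240 × (5.87645e-06 − 0.000732422) = -2.40260e-08.
Partial sum through k=3: 36.8550.
k=4: B_{8}/(8)! × [f^{(7)}(21) − f^{(7)}(8)] = −1/1209600 × (3.99758e-07 − 0.000343323) = 2.83501e-10.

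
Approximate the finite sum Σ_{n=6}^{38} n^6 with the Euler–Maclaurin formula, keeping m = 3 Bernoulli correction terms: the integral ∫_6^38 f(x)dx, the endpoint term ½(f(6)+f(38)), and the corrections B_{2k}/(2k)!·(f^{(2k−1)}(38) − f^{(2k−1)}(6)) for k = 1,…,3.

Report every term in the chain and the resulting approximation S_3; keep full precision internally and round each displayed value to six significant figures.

∫_6^38 x^6 dx evaluates to 1.63450e+10.
½[f(6) + f(38)] = ½[46656.0 + 3.01094e+09] = 1.50549e+09.
Integral + boundary = 1.78505e+10.
k=1: B_{2}/(2)! × [f^{(1)}(38) − f^{(1)}(6)] = 1/12 × (4.75411e+08 − 46656.0) = 3.96137e+07.
After k=1: 1.78901e+10.
k=2: B_{4}/(4)! × [f^{(3)}(38) − f^{(3)}(6)] = −1/720 × (6.58464e+06 − 25920.0) = -9109.33.
After k=2: 1.78901e+10.
k=3: B_{6}/(6)! × [f^{(5)}(38) − f^{(5)}(6)] = 1/30240 × (27360.0 − 4320.00) = 0.761905.

S_3 ≈ 1.78901e+10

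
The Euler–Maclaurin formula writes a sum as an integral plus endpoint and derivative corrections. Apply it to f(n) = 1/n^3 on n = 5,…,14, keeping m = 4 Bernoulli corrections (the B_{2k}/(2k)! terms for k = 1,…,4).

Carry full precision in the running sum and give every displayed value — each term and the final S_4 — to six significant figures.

∫_5^14 1/x^3 dx evaluates to 0.0174490.
½[f(5) + f(14)] = ½[0.00800000 + 0.000364431] = 0.00418222.
So far: 0.0216312.
k=1: B_{2}/(2)! × [f^{(1)}(14) − f^{(1)}(5)] = 1/12 × (-7.80925e-05 − (-0.00480000)) = 0.000393492.
Running total after k=1: 0.0220247.
k=2: B_{4}/(4)! × [f^{(3)}(14) − f^{(3)}(5)] = −1/720 × (-7.96862e-06 − (-0.00384000)) = -5.32227e-06.
Running total after k=2: 0.0220194.
k=3: B_{6}/(6)! × [f^{(5)}(14) − f^{(5)}(5)] = 1/30240 × (-1.70756e-06 − (-0.00645120)) = 2.13277e-07.
Running total after k=3: 0.0220196.
k=4: B_{8}/(8)! × [f^{(7)}(14) − f^{(7)}(5)] = −1/1209600 × (-6.27267e-07 − (-0.0185795)) = -1.53595e-08.

S_4 ≈ 0.0220196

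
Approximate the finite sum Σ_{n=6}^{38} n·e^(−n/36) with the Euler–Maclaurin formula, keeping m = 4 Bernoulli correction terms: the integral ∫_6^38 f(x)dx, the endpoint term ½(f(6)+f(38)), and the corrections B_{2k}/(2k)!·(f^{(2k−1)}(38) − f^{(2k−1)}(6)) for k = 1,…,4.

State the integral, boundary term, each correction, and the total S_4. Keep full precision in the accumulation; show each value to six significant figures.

Integral: ∫_6^38 x·e^(−x/36) dx = 352.811.
Endpoint term: (f(6) + f(38))/2 = (5.07889 + 13.2240)/2 = 9.15143.
Integral + boundary = 361.962.
k=1: B_{2}/(2)! × [f^{(1)}(38) − f^{(1)}(6)] = 1/12 × (-0.0193333 − 0.705401) = -0.0603946.
After k=1: 361.902.
k=2: B_{4}/(4)! × [f^{(3)}(38) − f^{(3)}(6)] = −1/720 × (0.000522118 − 0.00185059) = 1.84510e-06.
After k=2: 361.902.
k=3: B_{6}/(6)! × [f^{(5)}(38) − f^{(5)}(6)] = 1/30240 × (8.17248e-07 − 2.43587e-06) = -5.35259e-11.
After k=3: 361.902.
k=4: B_{8}/(8)! × [f^{(7)}(38) − f^{(7)}(6)] = −1/1209600 × (9.50330e-10 − 2.65727e-09) = 1.41116e-15.

S_4 ≈ 361.902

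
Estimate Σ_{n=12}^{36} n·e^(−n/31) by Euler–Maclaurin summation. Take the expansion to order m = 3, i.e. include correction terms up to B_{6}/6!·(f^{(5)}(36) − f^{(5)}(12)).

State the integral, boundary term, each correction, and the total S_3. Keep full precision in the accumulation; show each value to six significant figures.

S_3 ≈ 264.540

Integral: ∫_12^36 x·e^(−x/31) dx = 254.870.
Boundary: ½(f(12) + f(36)) = ½(8.14830 + 11.2709) = 9.70963.
Integral + boundary = 264.579.
k=1: B_{2}/(2)! × [f^{(1)}(36) − f^{(1)}(12)] = 1/12 × (-0.0504971 − 0.416177) = -0.0388895.
Running total after k=1: 264.540.
k=2: B_{4}/(4)! × [f^{(3)}(36) − f^{(3)}(12)] = −1/720 × (0.000599029 − 0.00184623) = 1.73222e-06.
Running total after k=2: 264.540.
k=3: B_{6}/(6)! × [f^{(5)}(36) − f^{(5)}(12)] = 1/30240 × (1.30136e-06 − 3.39167e-06) = -6.91241e-11.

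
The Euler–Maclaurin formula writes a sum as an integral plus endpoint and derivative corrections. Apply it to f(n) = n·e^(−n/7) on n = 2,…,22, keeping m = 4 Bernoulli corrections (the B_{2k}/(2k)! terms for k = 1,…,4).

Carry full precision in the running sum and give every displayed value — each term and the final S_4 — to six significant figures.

∫_2^22 x·e^(−x/7) dx evaluates to 38.5817.
Boundary: ½(f(2) + f(22)) = ½(1.50295 + 0.949505) = 1.22623.
So far: 39.8080.
Correction k=1: B_{2}/2! · (f^{(1)}(22) − f^{(1)}(2)) = 1/12 · (-0.0924842 − 0.536769) = -0.0524378.
Running total after k=1: 39.7555.
Correction k=2: B_{4}/4! · (f^{(3)}(22) − f^{(3)}(2)) = −1/720 · (-0.000125829 − 0.0416270) = 5.79901e-05.
Running total after k=2: 39.7556.
Correction k=3: B_{6}/6! · (f^{(5)}(22) − f^{(5)}(2)) = 1/30240 · (3.33832e-05 − 0.00147550) = -4.76891e-08.
Running total after k=3: 39.7556.
Correction k=4: B_{8}/8! · (f^{(7)}(22) − f^{(7)}(2)) = −1/1209600 · (1.41499e-06 − 4.28872e-05) = 3.42859e-11.

S_4 ≈ 39.7556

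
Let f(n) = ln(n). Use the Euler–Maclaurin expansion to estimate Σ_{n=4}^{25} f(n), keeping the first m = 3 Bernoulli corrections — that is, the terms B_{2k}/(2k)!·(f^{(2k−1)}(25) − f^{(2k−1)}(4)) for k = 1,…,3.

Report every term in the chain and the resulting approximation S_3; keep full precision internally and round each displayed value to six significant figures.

S_3 ≈ 56.2118

The integral term ∫_4^25 ln(x) dx = 53.9267.
Boundary: ½(f(4) + f(25)) = ½(1.38629 + 3.21888) = 2.30259.
So far: 56.2293.
Correction k=1: B_{2}/2! · (f^{(1)}(25) − f^{(1)}(4)) = 1/12 · (0.0400000 − 0.250000) = -0.0175000.
Running total after k=1: 56.2118.
Correction k=2: B_{4}/4! · (f^{(3)}(25) − f^{(3)}(4)) = −1/720 · (0.000128000 − 0.0312500) = 4.32250e-05.
Running total after k=2: 56.2118.
Correction k=3: B_{6}/6! · (f^{(5)}(25) − f^{(5)}(4)) = 1/30240 · (2.45760e-06 − 0.0234375) = -7.74968e-07.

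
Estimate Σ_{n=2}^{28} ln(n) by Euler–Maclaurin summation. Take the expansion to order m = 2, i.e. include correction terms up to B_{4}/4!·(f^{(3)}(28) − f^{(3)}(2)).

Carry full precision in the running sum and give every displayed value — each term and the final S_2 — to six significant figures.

The integral term ∫_2^28 ln(x) dx = 65.9154.
½[f(2) + f(28)] = ½[0.693147 + 3.33220] = 2.01268.
Integral + boundary = 67.9281.
Correction k=1: B_{2}/2! · (f^{(1)}(28) − f^{(1)}(2)) = 1/12 · (0.0357143 − 0.500000) = -0.0386905.
Partial sum through k=1: 67.8894.
Correction k=2: B_{4}/4! · (f^{(3)}(28) − f^{(3)}(2)) = −1/720 · (9.11079e-05 − 0.250000) = 0.000347096.

S_2 ≈ 67.8898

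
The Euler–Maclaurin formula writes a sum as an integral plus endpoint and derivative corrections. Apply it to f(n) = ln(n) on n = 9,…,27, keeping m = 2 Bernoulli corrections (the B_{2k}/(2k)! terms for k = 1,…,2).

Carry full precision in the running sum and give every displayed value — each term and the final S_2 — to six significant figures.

S_2 ≈ 53.9529

∫_9^27 ln(x) dx evaluates to 51.2126.
Endpoint term: (f(9) + f(27))/2 = (2.19722 + 3.29584)/2 = 2.74653.
Integral + boundary = 53.9591.
k=1: B_{2}/(2)! × [f^{(1)}(27) − f^{(1)}(9)] = 1/12 × (0.0370370 − 0.111111) = -0.00617284.
Running total after k=1: 53.9529.
k=2: B_{4}/(4)! × [f^{(3)}(27) − f^{(3)}(9)] = −1/720 × (0.000101611 − 0.00274348) = 3.66927e-06.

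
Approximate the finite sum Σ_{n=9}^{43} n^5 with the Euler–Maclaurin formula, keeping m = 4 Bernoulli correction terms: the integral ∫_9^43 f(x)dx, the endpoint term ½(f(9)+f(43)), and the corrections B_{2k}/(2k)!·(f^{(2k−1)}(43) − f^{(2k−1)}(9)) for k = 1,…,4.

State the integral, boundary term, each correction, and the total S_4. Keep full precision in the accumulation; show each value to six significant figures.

Integral: ∫_9^43 x^5 dx = 1.05347e+09.
Endpoint term: (f(9) + f(43))/2 = (59049.0 + 1.47008e+08)/2 = 7.35337e+07.
Integral + boundary = 1.12701e+09.
k=1: B_{2}/(2)! × [f^{(1)}(43) − f^{(1)}(9)] = 1/12 × (1.70940e+07 − 32805.0) = 1.42177e+06.
Partial sum through k=1: 1.12843e+09.
k=2: B_{4}/(4)! × [f^{(3)}(43) − f^{(3)}(9)] = −1/720 × (110940 − 4860.00) = -147.333.
Partial sum through k=2: 1.12843e+09.
k=3: B_{6}/(6)! × [f^{(5)}(43) − f^{(5)}(9)] = 1/30240 × (120.000 − 120.000) = 0.00000.
Partial sum through k=3: 1.12843e+09.
k=4: B_{8}/(8)! × [f^{(7)}(43) − f^{(7)}(9)] = −1/1209600 × (0.00000 − 0.00000) = 0.00000.

S_4 ≈ 1.12843e+09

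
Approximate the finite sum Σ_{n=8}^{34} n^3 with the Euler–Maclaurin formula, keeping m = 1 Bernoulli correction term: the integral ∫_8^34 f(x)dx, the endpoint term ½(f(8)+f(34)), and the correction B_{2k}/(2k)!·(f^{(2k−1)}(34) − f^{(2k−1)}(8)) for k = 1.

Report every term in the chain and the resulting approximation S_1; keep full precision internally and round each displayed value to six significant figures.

Integral: ∫_8^34 x^3 dx = 333060.
Endpoint term: (f(8) + f(34))/2 = (512.000 + 39304.0)/2 = 19908.0.
Integral + boundary = 352968.
k=1: B_{2}/(2)! × [f^{(1)}(34) − f^{(1)}(8)] = 1/12 × (3468.00 − 192.000) = 273.000.

S_1 ≈ 353241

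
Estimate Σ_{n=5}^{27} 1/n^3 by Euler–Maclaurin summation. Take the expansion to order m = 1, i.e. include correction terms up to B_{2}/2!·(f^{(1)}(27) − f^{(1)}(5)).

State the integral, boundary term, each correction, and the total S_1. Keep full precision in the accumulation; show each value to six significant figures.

S_1 ≈ 0.0237391

∫_5^27 1/x^3 dx evaluates to 0.0193141.
Endpoint term: (f(5) + f(27))/2 = (0.00800000 + 5.08053e-05)/2 = 0.00402540.
So far: 0.0233395.
Correction k=1: B_{2}/2! · (f^{(1)}(27) − f^{(1)}(5)) = 1/12 · (-5.64503e-06 − (-0.00480000)) = 0.000399530.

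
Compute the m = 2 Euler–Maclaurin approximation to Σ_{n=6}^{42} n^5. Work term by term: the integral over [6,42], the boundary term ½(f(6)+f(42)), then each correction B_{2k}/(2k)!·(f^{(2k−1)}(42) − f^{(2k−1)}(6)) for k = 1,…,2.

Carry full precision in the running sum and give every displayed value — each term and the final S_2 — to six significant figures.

∫_6^42 x^5 dx evaluates to 9.14831e+08.
Boundary: ½(f(6) + f(42)) = ½(7776.00 + 1.30691e+08) = 6.53495e+07.
So far: 9.80180e+08.
Order-1 term: 1/12 · (1.55585e+07 − 6480.00) = 1.29600e+06.
Running total after k=1: 9.81476e+08.
Order-2 term: −1/720 · (105840 − 2160.00) = -144.000.

S_2 ≈ 9.81476e+08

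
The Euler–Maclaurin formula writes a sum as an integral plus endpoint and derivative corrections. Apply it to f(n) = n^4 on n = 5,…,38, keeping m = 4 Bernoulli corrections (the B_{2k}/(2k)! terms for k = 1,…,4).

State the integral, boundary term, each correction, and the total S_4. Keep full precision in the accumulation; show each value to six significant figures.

Integral: ∫_5^38 x^4 dx = 1.58464e+07.
Boundary: ½(f(5) + f(38)) = ½(625.000 + 2.08514e+06) = 1.04288e+06.
Running total after boundary: 1.68893e+07.
Order-1 term: 1/12 · (219488 − 500.000) = 18249.0.
Running total after k=1: 1.69075e+07.
Order-2 term: −1/720 · (912.000 − 120.000) = -1.10000.
Running total after k=2: 1.69075e+07.
Order-3 term: 1/30240 · (0.00000 − 0.00000) = 0.00000.
Running total after k=3: 1.69075e+07.
Order-4 term: −1/1209600 · (0.00000 − 0.00000) = 0.00000.

S_4 ≈ 1.69075e+07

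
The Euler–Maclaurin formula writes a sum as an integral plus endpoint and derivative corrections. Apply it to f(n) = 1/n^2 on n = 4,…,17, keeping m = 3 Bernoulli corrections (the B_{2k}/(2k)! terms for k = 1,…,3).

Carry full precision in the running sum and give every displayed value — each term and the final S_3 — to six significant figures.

∫_4^17 1/x^2 dx evaluates to 0.191176.
½[f(4) + f(17)] = ½[0.0625000 + 0.00346021] = 0.0329801.
So far: 0.224157.
k=1: B_{2}/(2)! × [f^{(1)}(17) − f^{(1)}(4)] = 1/12 × (-0.000407083 − (-0.0312500)) = 0.00257024.
Partial sum through k=1: 0.226727.
k=2: B_{4}/(4)! × [f^{(3)}(17) − f^{(3)}(4)] = −1/720 × (-1.69031e-05 − (-0.0234375)) = -3.25286e-05.
Partial sum through k=2: 0.226694.
k=3: B_{6}/(6)! × [f^{(5)}(17) − f^{(5)}(4)] = 1/30240 × (-1.75465e-06 − (-0.0439453)) = 1.45316e-06.

S_3 ≈ 0.226696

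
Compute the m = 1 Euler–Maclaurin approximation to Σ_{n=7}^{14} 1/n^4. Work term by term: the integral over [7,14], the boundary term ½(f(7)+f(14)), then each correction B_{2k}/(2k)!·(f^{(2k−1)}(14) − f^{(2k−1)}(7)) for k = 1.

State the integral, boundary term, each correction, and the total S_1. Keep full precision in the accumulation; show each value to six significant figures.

The integral term ∫_7^14 1/x^4 dx = 0.000850340.
Endpoint term: (f(7) + f(14))/2 = (0.000416493 + 2.60308e-05)/2 = 0.000221262.
Integral + boundary = 0.00107160.
k=1: B_{2}/(2)! × [f^{(1)}(14) − f^{(1)}(7)] = 1/12 × (-7.43738e-06 − (-0.000237996)) = 1.92132e-05.

S_1 ≈ 0.00109082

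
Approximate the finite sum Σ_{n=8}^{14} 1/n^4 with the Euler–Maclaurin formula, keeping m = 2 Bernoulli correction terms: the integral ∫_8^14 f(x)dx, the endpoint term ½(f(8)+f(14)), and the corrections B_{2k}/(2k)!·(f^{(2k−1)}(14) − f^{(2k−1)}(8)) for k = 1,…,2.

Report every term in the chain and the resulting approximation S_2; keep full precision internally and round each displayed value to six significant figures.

∫_8^14 1/x^4 dx evaluates to 0.000529565.
Boundary: ½(f(8) + f(14)) = ½(0.000244141 + 2.60308e-05) = 0.000135086.
Running total after boundary: 0.000664650.
Correction k=1: B_{2}/2! · (f^{(1)}(14) − f^{(1)}(8)) = 1/12 · (-7.43738e-06 − (-0.000122070)) = 9.55274e-06.
Running total after k=1: 0.000674203.
Correction k=2: B_{4}/4! · (f^{(3)}(14) − f^{(3)}(8)) = −1/720 · (-1.13837e-06 − (-5.72205e-05)) = -7.78918e-08.

S_2 ≈ 0.000674125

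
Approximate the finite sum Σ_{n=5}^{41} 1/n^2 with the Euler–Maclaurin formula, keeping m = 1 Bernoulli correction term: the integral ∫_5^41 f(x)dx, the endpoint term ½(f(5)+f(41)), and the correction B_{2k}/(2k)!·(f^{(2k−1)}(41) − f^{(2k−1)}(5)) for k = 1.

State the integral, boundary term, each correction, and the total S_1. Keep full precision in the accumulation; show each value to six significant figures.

Integral: ∫_5^41 1/x^2 dx = 0.175610.
Endpoint term: (f(5) + f(41))/2 = (0.0400000 + 0.000594884)/2 = 0.0202974.
So far: 0.195907.
k=1: B_{2}/(2)! × [f^{(1)}(41) − f^{(1)}(5)] = 1/12 × (-2.90187e-05 − (-0.0160000)) = 0.00133092.

S_1 ≈ 0.197238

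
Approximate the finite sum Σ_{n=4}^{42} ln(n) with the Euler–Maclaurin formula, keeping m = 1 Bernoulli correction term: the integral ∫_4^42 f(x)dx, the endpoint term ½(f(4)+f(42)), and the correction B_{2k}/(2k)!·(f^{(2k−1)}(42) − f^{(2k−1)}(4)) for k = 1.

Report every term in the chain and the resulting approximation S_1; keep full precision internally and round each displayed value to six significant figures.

S_1 ≈ 115.980

The integral term ∫_4^42 ln(x) dx = 113.437.
Boundary: ½(f(4) + f(42)) = ½(1.38629 + 3.73767) = 2.56198.
So far: 115.999.
Order-1 term: 1/12 · (0.0238095 − 0.250000) = -0.0188492.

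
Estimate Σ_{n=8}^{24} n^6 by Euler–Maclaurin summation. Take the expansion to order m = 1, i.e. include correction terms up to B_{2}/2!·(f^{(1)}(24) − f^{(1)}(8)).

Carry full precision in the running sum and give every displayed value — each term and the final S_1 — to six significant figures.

∫_8^24 x^6 dx evaluates to 6.54911e+08.
½[f(8) + f(24)] = ½[262144 + 1.91103e+08] = 9.56826e+07.
Running total after boundary: 7.50593e+08.
Correction k=1: B_{2}/2! · (f^{(1)}(24) − f^{(1)}(8)) = 1/12 · (4.77757e+07 − 196608) = 3.96493e+06.

S_1 ≈ 7.54558e+08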